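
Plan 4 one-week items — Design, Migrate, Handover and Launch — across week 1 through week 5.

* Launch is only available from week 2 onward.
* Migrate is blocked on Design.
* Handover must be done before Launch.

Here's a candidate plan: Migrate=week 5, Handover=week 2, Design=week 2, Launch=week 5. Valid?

Yes, all constraints hold

Migrate is blocked on Design — holds.
Launch is only available from week 2 onward — holds.
Handover must be done before Launch — holds.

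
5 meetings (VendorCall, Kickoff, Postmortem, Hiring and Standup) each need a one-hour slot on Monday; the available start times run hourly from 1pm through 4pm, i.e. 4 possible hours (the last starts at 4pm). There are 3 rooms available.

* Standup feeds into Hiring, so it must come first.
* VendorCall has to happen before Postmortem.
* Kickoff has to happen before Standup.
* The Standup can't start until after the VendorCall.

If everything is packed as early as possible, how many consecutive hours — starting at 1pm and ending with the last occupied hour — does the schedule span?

3

The precedence chain requires at least 3 distinct hours.
With at most 3 per hour and 5 meetings, at least 2 hours are needed.
3 works (last occupied hour: 3pm): for example Kickoff -> 1pm, VendorCall -> 1pm, Postmortem -> 2pm, Hiring -> 3pm, Standup -> 2pm.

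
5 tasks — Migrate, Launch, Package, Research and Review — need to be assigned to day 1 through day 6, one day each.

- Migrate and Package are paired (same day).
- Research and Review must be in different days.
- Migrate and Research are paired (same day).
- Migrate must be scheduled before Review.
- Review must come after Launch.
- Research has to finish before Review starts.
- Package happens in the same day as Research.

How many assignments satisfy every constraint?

55

Splitting on Migrate: it can be day 1 (15), day 2 (14), day 3 (12), day 4 (9), day 5 (5). Listing each branch's schedules as (Launch, Package, Research, Review) by day number:
Migrate=day 1: (1,1,1,2) (1,1,1,3) (1,1,1,4) (1,1,1,5) (1,1,1,6) (2,1,1,3) (2,1,1,4) (2,1,1,5) (2,1,1,6) (3,1,1,4) (3,1,1,5) (3,1,1,6) (4,1,1,5) (4,1,1,6) (5,1,1,6) — 15.
Migrate=day 2: (1,2,2,3) (1,2,2,4) (1,2,2,5) (1,2,2,6) (2,2,2,3) (2,2,2,4) (2,2,2,5) (2,2,2,6) (3,2,2,4) (3,2,2,5) (3,2,2,6) (4,2,2,5) (4,2,2,6) (5,2,2,6) — 14.
Migrate=day 3: (1,3,3,4) (1,3,3,5) (1,3,3,6) (2,3,3,4) (2,3,3,5) (2,3,3,6) (3,3,3,4) (3,3,3,5) (3,3,3,6) (4,3,3,5) (4,3,3,6) (5,3,3,6) — 12.
Migrate=day 4: (1,4,4,5) (1,4,4,6) (2,4,4,5) (2,4,4,6) (3,4,4,5) (3,4,4,6) (4,4,4,5) (4,4,4,6) (5,4,4,6) — 9.
Migrate=day 5: (1,5,5,6) (2,5,5,6) (3,5,5,6) (4,5,5,6) (5,5,5,6) — 5.
Summing: 15 + 14 + 12 + 9 + 5 = 55.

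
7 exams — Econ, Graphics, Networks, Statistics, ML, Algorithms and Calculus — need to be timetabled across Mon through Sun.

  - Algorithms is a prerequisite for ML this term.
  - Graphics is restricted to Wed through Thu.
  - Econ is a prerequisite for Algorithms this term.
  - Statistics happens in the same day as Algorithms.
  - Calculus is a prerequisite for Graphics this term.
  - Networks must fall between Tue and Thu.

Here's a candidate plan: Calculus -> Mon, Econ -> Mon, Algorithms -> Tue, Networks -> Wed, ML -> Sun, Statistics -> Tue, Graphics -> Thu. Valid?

Yes

Algorithms is a prerequisite for ML this term — holds.
Statistics happens in the same day as Algorithms — holds.
Graphics is restricted to Wed through Thu — holds.
Econ is a prerequisite for Algorithms this term — holds.
Networks must fall between Tue and Thu — holds.
Calculus is a prerequisite for Graphics this term — holds.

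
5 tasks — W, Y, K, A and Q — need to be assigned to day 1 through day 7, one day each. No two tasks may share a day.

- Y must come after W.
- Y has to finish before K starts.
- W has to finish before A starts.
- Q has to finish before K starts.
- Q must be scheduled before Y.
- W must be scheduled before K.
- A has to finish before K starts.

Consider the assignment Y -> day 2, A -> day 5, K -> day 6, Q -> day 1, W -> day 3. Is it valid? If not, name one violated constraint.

W must be scheduled before K — holds.
W has to finish before A starts — holds.
Y must come after W — violated.
A has to finish before K starts — holds.
Y has to finish before K starts — holds.
Q must be scheduled before Y — holds.
Q has to finish before K starts — holds.
No two tasks may share a day — holds.

Invalid. Y must come after W.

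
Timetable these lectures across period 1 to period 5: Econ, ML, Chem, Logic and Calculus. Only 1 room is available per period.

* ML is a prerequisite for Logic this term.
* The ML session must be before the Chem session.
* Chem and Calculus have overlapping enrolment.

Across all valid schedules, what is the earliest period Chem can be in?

Precedence pushes Chem to at least period 2.
Chem at period 2 is achievable: ML=period 1; Econ=period 4; Chem=period 2; Calculus=period 5; Logic=period 3.

period 2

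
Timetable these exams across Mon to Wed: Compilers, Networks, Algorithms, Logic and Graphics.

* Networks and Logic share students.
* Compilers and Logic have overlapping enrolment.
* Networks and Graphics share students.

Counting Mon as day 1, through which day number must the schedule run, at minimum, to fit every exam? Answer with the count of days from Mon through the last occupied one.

2

Could 1 day be enough, i.e. nothing placed later than Mon? No: Logic can't share with Networks (Mon) → nothing is left.
So 1 day is not enough.
2 works (last occupied day: Tue): for example Compilers in Mon, Logic in Tue, Networks in Mon, Graphics in Tue, Algorithms in Mon.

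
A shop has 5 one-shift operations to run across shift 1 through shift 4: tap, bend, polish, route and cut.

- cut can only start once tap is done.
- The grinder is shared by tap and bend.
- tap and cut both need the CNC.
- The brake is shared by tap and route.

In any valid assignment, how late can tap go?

shift 3

Downstream work caps tap at shift 3.
tap at shift 3 is achievable: route in shift 1; bend in shift 1; tap in shift 3; polish in shift 1; cut in shift 4.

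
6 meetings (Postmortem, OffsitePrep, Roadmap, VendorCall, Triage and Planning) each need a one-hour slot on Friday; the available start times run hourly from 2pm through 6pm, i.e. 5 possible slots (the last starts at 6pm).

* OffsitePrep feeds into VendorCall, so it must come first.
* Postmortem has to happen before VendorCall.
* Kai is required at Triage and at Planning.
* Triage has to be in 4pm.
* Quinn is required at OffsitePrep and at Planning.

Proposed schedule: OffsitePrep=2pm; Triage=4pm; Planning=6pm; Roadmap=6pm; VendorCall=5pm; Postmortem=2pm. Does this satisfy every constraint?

Postmortem has to happen before VendorCall — holds.
Kai is required at Triage and at Planning — holds.
Triage has to be in 4pm — holds.
OffsitePrep feeds into VendorCall, so it must come first — holds.
Quinn is required at OffsitePrep and at Planning — holds.

Yes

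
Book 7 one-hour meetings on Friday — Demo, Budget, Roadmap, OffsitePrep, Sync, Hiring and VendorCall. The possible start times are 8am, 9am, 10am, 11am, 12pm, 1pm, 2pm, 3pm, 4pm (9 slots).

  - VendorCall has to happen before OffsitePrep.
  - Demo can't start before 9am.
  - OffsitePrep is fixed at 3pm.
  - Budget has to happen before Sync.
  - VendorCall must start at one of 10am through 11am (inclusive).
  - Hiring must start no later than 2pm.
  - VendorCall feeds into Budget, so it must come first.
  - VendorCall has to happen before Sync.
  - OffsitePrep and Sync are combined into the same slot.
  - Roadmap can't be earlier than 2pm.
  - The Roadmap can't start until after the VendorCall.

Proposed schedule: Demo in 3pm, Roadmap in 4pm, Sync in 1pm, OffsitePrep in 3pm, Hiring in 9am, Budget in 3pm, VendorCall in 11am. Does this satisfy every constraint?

OffsitePrep and Sync are combined into the same slot — violated.
VendorCall has to happen before OffsitePrep — holds.
VendorCall feeds into Budget, so it must come first — holds.
OffsitePrep is fixed at 3pm — holds.
VendorCall must start at one of 10am through 11am (inclusive) — holds.
The Roadmap can't start until after the VendorCall — holds.
Roadmap can't be earlier than 2pm — holds.
Budget has to happen before Sync — violated.
Hiring must start no later than 2pm — holds.
VendorCall has to happen before Sync — holds.
Demo can't start before 9am — holds.

No — it violates: Budget has to happen before Sync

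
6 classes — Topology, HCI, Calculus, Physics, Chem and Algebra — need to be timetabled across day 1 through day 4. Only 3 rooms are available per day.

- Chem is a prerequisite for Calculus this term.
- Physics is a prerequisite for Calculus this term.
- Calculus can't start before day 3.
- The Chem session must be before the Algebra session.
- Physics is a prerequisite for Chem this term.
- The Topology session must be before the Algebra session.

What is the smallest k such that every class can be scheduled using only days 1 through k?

The precedence chain requires at least 3 distinct days.
With at most 3 per day and 6 classes, at least 2 days are needed.
3 works (last occupied day: day 3): for example HCI in day 1; Calculus in day 3; Physics in day 1; Topology in day 1; Algebra in day 3; Chem in day 2.

3 days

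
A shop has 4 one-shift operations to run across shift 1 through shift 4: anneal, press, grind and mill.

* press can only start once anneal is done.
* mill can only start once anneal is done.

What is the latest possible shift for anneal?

shift 3

Downstream work caps anneal at shift 3.
anneal at shift 3 is achievable: press=shift 4, anneal=shift 3, mill=shift 4, grind=shift 1.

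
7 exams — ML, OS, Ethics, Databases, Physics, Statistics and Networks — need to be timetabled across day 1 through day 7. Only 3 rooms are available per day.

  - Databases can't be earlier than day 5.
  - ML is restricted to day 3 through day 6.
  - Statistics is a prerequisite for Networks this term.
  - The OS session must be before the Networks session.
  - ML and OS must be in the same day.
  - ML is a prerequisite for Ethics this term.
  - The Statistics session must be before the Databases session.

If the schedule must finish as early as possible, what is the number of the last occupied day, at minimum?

5

The precedence chain requires at least 2 distinct days.
With at most 3 per day and 7 exams, at least 3 days are needed.
Databases can't be placed before day 5, so the schedule must run through at least day 5.
5 works (last occupied day: day 5): for example Physics=day 1; OS=day 3; Databases=day 5; Statistics=day 1; Ethics=day 4; ML=day 3; Networks=day 4.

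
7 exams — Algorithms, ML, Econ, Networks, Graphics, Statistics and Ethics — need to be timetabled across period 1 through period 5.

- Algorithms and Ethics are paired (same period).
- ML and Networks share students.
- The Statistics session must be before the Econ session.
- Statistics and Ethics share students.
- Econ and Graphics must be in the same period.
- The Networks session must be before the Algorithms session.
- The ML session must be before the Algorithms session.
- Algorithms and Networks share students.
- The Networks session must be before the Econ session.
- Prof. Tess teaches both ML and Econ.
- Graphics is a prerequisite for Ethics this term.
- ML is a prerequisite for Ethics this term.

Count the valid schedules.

Splitting on Algorithms: it can be period 4 (5), period 5 (28). Listing each branch's schedules as (ML, Econ, Networks, Graphics, Statistics, Ethics) by period number:
Algorithms=period 4: (1,3,2,3,1,4) (1,3,2,3,2,4) (2,3,1,3,1,4) (2,3,1,3,2,4) (3,2,1,2,1,4) — 5.
Algorithms=period 5: (1,3,2,3,1,5) (1,3,2,3,2,5) (1,4,2,4,1,5) (1,4,2,4,2,5) (1,4,2,4,3,5) (1,4,3,4,1,5) (1,4,3,4,2,5) (1,4,3,4,3,5) (2,3,1,3,1,5) (2,3,1,3,2,5) (2,4,1,4,1,5) (2,4,1,4,2,5) (2,4,1,4,3,5) (2,4,3,4,1,5) (2,4,3,4,2,5) (2,4,3,4,3,5) (3,2,1,2,1,5) (3,4,1,4,1,5) (3,4,1,4,2,5) (3,4,1,4,3,5) (3,4,2,4,1,5) (3,4,2,4,2,5) (3,4,2,4,3,5) (4,2,1,2,1,5) (4,3,1,3,1,5) (4,3,1,3,2,5) (4,3,2,3,1,5) (4,3,2,3,2,5) — 28.
Summing: 5 + 28 = 33.

33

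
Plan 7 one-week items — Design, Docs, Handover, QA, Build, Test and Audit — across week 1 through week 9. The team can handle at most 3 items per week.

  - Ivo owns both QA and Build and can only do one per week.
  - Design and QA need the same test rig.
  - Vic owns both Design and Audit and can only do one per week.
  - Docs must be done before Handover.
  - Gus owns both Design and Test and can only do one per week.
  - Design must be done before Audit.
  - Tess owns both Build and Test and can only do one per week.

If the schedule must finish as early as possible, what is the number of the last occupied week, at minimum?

week 3

The precedence chain requires at least 2 distinct weeks.
With at most 3 per week and 7 tasks, at least 3 weeks are needed.
3 works (last occupied week: week 3): for example Audit -> week 2, QA -> week 2, Docs -> week 1, Design -> week 1, Test -> week 3, Build -> week 1, Handover -> week 2.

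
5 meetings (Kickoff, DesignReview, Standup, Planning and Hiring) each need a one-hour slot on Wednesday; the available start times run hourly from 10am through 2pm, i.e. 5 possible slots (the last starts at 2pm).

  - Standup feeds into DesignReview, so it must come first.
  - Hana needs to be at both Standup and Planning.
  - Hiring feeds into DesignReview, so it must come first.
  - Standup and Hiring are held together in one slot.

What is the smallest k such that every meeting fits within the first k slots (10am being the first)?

The precedence chain requires at least 2 distinct slots.
2 works (last occupied slot: 11am): for example Planning -> 11am; Kickoff -> 10am; Standup -> 10am; DesignReview -> 11am; Hiring -> 10am.

2 slots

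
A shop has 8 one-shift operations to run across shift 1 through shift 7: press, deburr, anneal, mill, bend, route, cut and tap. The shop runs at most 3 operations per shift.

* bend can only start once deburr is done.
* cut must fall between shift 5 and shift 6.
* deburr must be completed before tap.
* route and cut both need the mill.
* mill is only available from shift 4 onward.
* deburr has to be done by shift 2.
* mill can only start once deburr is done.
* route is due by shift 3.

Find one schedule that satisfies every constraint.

anneal=shift 2, mill=shift 4, cut=shift 5, press=shift 1, bend=shift 2, deburr=shift 1, route=shift 1, tap=shift 2

Checking: deburr(shift 1) before bend(shift 2); deburr(shift 1) before mill(shift 4); deburr(shift 1) before tap(shift 2); route(shift 1) != cut(shift 5); deburr=shift 1 in [shift 1,shift 2]; mill=shift 4 in [shift 4,shift 7]; cut=shift 5 in [shift 5,shift 6]; route=shift 1 in [shift 1,shift 3]; max 3 per shift (cap 3).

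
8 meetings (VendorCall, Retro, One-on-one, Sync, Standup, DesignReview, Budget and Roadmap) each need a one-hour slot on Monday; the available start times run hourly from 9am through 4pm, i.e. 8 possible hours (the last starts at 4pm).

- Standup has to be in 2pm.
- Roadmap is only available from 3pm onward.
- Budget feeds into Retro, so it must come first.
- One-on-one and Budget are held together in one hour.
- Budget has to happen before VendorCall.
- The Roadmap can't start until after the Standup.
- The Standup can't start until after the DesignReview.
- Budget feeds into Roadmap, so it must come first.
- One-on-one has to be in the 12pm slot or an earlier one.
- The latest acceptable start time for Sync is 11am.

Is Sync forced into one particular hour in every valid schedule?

Sync can be 9am (e.g. Roadmap=3pm, One-on-one=9am, Retro=10am, Standup=2pm, DesignReview=9am, Budget=9am, VendorCall=10am, Sync=9am) or 10am (e.g. Sync=10am, DesignReview=9am, Budget=9am, One-on-one=9am, Standup=2pm, Roadmap=3pm, VendorCall=10am, Retro=10am).

No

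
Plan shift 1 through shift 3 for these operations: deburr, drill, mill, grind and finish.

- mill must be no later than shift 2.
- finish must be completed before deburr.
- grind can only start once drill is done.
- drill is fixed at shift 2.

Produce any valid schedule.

deburr=shift 2, drill=shift 2, finish=shift 1, grind=shift 3, mill=shift 1

Checking: finish(shift 1) before deburr(shift 2); drill(shift 2) before grind(shift 3); mill=shift 1 in [shift 1,shift 2]; drill=shift 2 in [shift 2,shift 2].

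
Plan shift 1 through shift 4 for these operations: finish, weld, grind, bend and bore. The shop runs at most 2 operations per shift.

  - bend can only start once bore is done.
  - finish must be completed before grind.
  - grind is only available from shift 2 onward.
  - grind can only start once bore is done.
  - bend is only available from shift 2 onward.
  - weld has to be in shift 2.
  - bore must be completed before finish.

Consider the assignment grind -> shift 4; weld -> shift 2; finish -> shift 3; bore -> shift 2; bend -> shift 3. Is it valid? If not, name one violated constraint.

Valid

bend is only available from shift 2 onward — holds.
weld has to be in shift 2 — holds.
The shop runs at most 2 operations per shift — holds.
finish must be completed before grind — holds.
grind is only available from shift 2 onward — holds.
bend can only start once bore is done — holds.
bore must be completed before finish — holds.
grind can only start once bore is done — holds.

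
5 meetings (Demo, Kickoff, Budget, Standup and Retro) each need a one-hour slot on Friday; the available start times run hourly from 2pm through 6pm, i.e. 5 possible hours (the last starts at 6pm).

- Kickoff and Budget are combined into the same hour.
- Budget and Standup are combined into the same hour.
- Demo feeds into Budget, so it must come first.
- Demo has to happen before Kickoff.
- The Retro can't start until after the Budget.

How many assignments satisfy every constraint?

10

Splitting on Demo: it can be 2pm (6), 3pm (3), 4pm (1). Listing each branch's schedules as (Kickoff, Budget, Standup, Retro):
Demo=2pm: (3pm,3pm,3pm,4pm) (3pm,3pm,3pm,5pm) (3pm,3pm,3pm,6pm) (4pm,4pm,4pm,5pm) (4pm,4pm,4pm,6pm) (5pm,5pm,5pm,6pm) — 6.
Demo=3pm: (4pm,4pm,4pm,5pm) (4pm,4pm,4pm,6pm) (5pm,5pm,5pm,6pm) — 3.
Demo=4pm: (5pm,5pm,5pm,6pm) — 1.
Summing: 6 + 3 + 1 = 10.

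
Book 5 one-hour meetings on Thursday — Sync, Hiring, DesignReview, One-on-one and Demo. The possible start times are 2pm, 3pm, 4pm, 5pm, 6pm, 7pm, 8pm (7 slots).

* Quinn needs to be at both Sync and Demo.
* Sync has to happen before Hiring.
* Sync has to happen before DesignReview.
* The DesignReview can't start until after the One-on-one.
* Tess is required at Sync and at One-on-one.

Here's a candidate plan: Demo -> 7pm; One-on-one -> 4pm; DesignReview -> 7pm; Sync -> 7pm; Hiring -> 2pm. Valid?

Sync has to happen before DesignReview — violated.
Tess is required at Sync and at One-on-one — holds.
Sync has to happen before Hiring — violated.
The DesignReview can't start until after the One-on-one — holds.
Quinn needs to be at both Sync and Demo — violated.

Invalid. Sync has to happen before Hiring.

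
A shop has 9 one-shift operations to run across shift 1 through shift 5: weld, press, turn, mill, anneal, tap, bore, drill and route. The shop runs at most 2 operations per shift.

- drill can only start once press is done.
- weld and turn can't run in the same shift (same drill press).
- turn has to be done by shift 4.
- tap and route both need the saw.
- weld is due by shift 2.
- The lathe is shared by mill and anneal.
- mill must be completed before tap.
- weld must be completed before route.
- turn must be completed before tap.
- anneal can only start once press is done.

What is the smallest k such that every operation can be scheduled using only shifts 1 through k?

The precedence chain requires at least 2 distinct shifts.
With at most 2 per shift and 9 operations, at least 5 shifts are needed.
5 works (last occupied shift: shift 5): for example weld in shift 1; press in shift 1; route in shift 4; turn in shift 2; anneal in shift 3; tap in shift 3; drill in shift 4; mill in shift 2; bore in shift 5.

5 shifts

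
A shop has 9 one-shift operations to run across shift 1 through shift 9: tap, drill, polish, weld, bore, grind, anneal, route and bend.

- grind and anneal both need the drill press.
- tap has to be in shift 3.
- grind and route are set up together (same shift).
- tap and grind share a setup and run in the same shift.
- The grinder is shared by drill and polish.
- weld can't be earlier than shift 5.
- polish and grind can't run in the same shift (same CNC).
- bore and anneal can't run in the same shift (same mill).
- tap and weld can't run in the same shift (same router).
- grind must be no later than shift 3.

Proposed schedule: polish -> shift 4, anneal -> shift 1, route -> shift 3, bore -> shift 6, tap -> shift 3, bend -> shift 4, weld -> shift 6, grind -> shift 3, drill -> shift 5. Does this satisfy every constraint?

The grinder is shared by drill and polish — holds.
polish and grind can't run in the same shift (same CNC) — holds.
weld can't be earlier than shift 5 — holds.
tap and weld can't run in the same shift (same router) — holds.
tap and grind share a setup and run in the same shift — holds.
bore and anneal can't run in the same shift (same mill) — holds.
grind and anneal both need the drill press — holds.
grind and route are set up together (same shift) — holds.
tap has to be in shift 3 — holds.
grind must be no later than shift 3 — holds.

Yes, all constraints hold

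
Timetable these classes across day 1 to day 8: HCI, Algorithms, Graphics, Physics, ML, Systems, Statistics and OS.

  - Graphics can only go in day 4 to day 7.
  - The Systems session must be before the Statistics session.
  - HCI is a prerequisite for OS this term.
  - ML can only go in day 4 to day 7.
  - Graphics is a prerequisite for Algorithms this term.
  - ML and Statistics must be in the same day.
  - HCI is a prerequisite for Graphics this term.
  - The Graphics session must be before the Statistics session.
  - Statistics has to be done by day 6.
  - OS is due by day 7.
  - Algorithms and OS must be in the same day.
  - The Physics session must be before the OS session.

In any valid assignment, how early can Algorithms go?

day 5

Precedence pushes Algorithms to at least day 5; Algorithms must be in the same day as OS, which can't be after day 7, so Algorithms is at most day 7.
Algorithms at day 5 is achievable: Graphics=day 4, OS=day 5, HCI=day 1, Physics=day 1, Statistics=day 5, Systems=day 1, ML=day 5, Algorithms=day 5.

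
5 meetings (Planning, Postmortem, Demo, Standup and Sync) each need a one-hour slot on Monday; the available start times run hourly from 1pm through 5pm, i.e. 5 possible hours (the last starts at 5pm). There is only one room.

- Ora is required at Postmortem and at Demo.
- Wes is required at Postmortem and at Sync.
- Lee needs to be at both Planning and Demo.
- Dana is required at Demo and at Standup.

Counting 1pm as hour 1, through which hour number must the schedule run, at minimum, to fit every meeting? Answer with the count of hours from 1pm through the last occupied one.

5

With at most 1 per hour and 5 meetings, at least 5 hours are needed.
5 works (last occupied hour: 5pm): for example Planning -> 1pm; Demo -> 3pm; Standup -> 4pm; Sync -> 5pm; Postmortem -> 2pm.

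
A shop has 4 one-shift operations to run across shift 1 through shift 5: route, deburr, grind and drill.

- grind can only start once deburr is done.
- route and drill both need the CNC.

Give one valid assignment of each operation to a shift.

route in shift 1; grind in shift 2; deburr in shift 1; drill in shift 2

Checking: deburr(shift 1) before grind(shift 2); route(shift 1) != drill(shift 2).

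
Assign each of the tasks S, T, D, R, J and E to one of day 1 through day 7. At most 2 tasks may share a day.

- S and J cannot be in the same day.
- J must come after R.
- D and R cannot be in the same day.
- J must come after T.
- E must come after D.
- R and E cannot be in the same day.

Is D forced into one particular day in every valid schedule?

No

D can be day 1 (e.g. J -> day 3, R -> day 2, S -> day 2, E -> day 3, T -> day 1, D -> day 1) or day 2 (e.g. E in day 3, D in day 2, R in day 1, T in day 1, J in day 2, S in day 3).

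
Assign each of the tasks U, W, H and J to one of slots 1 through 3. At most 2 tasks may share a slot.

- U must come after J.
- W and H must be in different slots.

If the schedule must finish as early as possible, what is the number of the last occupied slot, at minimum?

slot 2

The precedence chain requires at least 2 distinct slots.
With at most 2 per slot and 4 tasks, at least 2 slots are needed.
2 works (last occupied slot: 2): for example J -> 1; U -> 2; H -> 2; W -> 1.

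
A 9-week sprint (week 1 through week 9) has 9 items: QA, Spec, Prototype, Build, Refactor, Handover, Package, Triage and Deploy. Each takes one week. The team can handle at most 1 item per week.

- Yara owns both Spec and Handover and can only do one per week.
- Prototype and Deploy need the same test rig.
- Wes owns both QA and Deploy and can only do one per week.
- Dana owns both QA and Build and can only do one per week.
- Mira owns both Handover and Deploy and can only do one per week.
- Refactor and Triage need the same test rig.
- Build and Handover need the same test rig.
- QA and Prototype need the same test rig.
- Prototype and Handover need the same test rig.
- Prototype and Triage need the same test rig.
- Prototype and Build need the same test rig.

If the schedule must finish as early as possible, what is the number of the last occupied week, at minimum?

week 9

With at most 1 per week and 9 tasks, at least 9 weeks are needed.
9 works (last occupied week: week 9): for example Spec -> week 2, Prototype -> week 3, Handover -> week 6, Package -> week 7, Build -> week 4, Deploy -> week 9, Triage -> week 8, QA -> week 1, Refactor -> week 5.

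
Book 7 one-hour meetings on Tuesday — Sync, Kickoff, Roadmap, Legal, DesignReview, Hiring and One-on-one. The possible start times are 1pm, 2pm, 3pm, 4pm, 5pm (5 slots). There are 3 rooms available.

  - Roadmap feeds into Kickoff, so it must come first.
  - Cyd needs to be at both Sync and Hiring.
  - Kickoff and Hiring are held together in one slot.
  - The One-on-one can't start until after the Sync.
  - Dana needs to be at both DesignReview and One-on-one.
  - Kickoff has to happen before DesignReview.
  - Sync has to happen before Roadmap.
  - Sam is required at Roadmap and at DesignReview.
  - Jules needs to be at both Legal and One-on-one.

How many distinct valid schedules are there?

56

Splitting on Sync: it can be 1pm (48), 2pm (8). Listing each branch's schedules as (Kickoff, Roadmap, Legal, DesignReview, Hiring, One-on-one):
Sync=1pm: (3pm,2pm,1pm,4pm,3pm,2pm) (3pm,2pm,1pm,4pm,3pm,3pm) (3pm,2pm,1pm,4pm,3pm,5pm) (3pm,2pm,1pm,5pm,3pm,2pm) (3pm,2pm,1pm,5pm,3pm,3pm) (3pm,2pm,1pm,5pm,3pm,4pm) (3pm,2pm,2pm,4pm,3pm,3pm) (3pm,2pm,2pm,4pm,3pm,5pm) (3pm,2pm,2pm,5pm,3pm,3pm) (3pm,2pm,2pm,5pm,3pm,4pm) (3pm,2pm,3pm,4pm,3pm,2pm) (3pm,2pm,3pm,4pm,3pm,5pm) (3pm,2pm,3pm,5pm,3pm,2pm) (3pm,2pm,3pm,5pm,3pm,4pm) (3pm,2pm,4pm,4pm,3pm,2pm) (3pm,2pm,4pm,4pm,3pm,3pm) (3pm,2pm,4pm,4pm,3pm,5pm) (3pm,2pm,4pm,5pm,3pm,2pm) (3pm,2pm,4pm,5pm,3pm,3pm) (3pm,2pm,5pm,4pm,3pm,2pm) (3pm,2pm,5pm,4pm,3pm,3pm) (3pm,2pm,5pm,5pm,3pm,2pm) (3pm,2pm,5pm,5pm,3pm,3pm) (3pm,2pm,5pm,5pm,3pm,4pm) (4pm,2pm,1pm,5pm,4pm,2pm) (4pm,2pm,1pm,5pm,4pm,3pm) (4pm,2pm,1pm,5pm,4pm,4pm) (4pm,2pm,2pm,5pm,4pm,3pm) (4pm,2pm,2pm,5pm,4pm,4pm) (4pm,2pm,3pm,5pm,4pm,2pm) (4pm,2pm,3pm,5pm,4pm,4pm) (4pm,2pm,4pm,5pm,4pm,2pm) (4pm,2pm,4pm,5pm,4pm,3pm) (4pm,2pm,5pm,5pm,4pm,2pm) (4pm,2pm,5pm,5pm,4pm,3pm) (4pm,2pm,5pm,5pm,4pm,4pm) (4pm,3pm,1pm,5pm,4pm,2pm) (4pm,3pm,1pm,5pm,4pm,3pm) (4pm,3pm,1pm,5pm,4pm,4pm) (4pm,3pm,2pm,5pm,4pm,3pm) (4pm,3pm,2pm,5pm,4pm,4pm) (4pm,3pm,3pm,5pm,4pm,2pm) (4pm,3pm,3pm,5pm,4pm,4pm) (4pm,3pm,4pm,5pm,4pm,2pm) (4pm,3pm,4pm,5pm,4pm,3pm) (4pm,3pm,5pm,5pm,4pm,2pm) (4pm,3pm,5pm,5pm,4pm,3pm) (4pm,3pm,5pm,5pm,4pm,4pm) — 48.
Sync=2pm: (4pm,3pm,1pm,5pm,4pm,3pm) (4pm,3pm,1pm,5pm,4pm,4pm) (4pm,3pm,2pm,5pm,4pm,3pm) (4pm,3pm,2pm,5pm,4pm,4pm) (4pm,3pm,3pm,5pm,4pm,4pm) (4pm,3pm,4pm,5pm,4pm,3pm) (4pm,3pm,5pm,5pm,4pm,3pm) (4pm,3pm,5pm,5pm,4pm,4pm) — 8.
Summing: 48 + 8 = 56.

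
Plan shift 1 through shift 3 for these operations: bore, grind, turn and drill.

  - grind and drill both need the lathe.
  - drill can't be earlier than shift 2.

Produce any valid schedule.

drill -> shift 2; grind -> shift 1; turn -> shift 1; bore -> shift 1

Checking: grind(shift 1) != drill(shift 2); drill=shift 2 in [shift 2,shift 3].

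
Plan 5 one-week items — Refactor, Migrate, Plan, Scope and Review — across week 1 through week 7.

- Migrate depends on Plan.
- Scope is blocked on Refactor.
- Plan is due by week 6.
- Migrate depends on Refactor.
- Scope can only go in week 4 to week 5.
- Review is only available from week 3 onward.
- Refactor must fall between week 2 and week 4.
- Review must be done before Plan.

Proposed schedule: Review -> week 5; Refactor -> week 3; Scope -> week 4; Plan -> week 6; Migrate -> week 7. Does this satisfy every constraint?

Migrate depends on Refactor — holds.
Scope is blocked on Refactor — holds.
Migrate depends on Plan — holds.
Refactor must fall between week 2 and week 4 — holds.
Scope can only go in week 4 to week 5 — holds.
Review is only available from week 3 onward — holds.
Review must be done before Plan — holds.
Plan is due by week 6 — holds.

Valid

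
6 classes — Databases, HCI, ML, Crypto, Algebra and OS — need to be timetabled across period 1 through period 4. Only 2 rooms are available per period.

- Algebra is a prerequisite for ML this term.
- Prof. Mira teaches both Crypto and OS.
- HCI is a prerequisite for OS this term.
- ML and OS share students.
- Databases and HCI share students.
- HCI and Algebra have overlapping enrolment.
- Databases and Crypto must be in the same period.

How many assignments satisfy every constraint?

Splitting on Databases: it can be period 1 (2), period 2 (2), period 3 (2), period 4 (2). Listing each branch's schedules as (HCI, ML, Crypto, Algebra, OS) by period number:
Databases=period 1: (2,4,1,3,3) (3,3,1,2,4) — 2.
Databases=period 2: (1,4,2,3,3) (3,3,2,1,4) — 2.
Databases=period 3: (1,4,3,2,2) (2,2,3,1,4) — 2.
Databases=period 4: (1,3,4,2,2) (2,2,4,1,3) — 2.
Summing: 2 + 2 + 2 + 2 = 8.

8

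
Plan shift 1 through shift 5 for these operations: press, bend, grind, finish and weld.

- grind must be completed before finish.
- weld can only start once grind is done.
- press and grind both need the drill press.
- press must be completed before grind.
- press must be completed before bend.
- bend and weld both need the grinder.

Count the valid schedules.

53

Splitting on press: it can be shift 1 (42), shift 2 (10), shift 3 (1). Listing each branch's schedules as (bend, grind, finish, weld) by shift number:
press=shift 1: (2,2,3,3) (2,2,3,4) (2,2,3,5) (2,2,4,3) (2,2,4,4) (2,2,4,5) (2,2,5,3) (2,2,5,4) (2,2,5,5) (2,3,4,4) (2,3,4,5) (2,3,5,4) (2,3,5,5) (2,4,5,5) (3,2,3,4) (3,2,3,5) (3,2,4,4) (3,2,4,5) (3,2,5,4) (3,2,5,5) (3,3,4,4) (3,3,4,5) (3,3,5,4) (3,3,5,5) (3,4,5,5) (4,2,3,3) (4,2,3,5) (4,2,4,3) (4,2,4,5) (4,2,5,3) (4,2,5,5) (4,3,4,5) (4,3,5,5) (4,4,5,5) (5,2,3,3) (5,2,3,4) (5,2,4,3) (5,2,4,4) (5,2,5,3) (5,2,5,4) (5,3,4,4) (5,3,5,4) — 42.
press=shift 2: (3,3,4,4) (3,3,4,5) (3,3,5,4) (3,3,5,5) (3,4,5,5) (4,3,4,5) (4,3,5,5) (4,4,5,5) (5,3,4,4) (5,3,5,4) — 10.
press=shift 3: (4,4,5,5) — 1.
Summing: 42 + 10 + 1 = 53.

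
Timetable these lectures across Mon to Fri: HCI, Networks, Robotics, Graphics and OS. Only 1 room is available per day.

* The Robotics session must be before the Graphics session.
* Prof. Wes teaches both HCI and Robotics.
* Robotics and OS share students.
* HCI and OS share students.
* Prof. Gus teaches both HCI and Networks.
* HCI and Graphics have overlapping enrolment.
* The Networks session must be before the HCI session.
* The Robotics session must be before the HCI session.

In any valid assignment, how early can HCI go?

Wed

Precedence pushes HCI to at least Tue.
HCI at Wed is achievable: Robotics -> Mon; Networks -> Tue; OS -> Fri; Graphics -> Thu; HCI -> Wed.
Nothing earlier works — the conflict and capacity constraints rule out every day before Wed.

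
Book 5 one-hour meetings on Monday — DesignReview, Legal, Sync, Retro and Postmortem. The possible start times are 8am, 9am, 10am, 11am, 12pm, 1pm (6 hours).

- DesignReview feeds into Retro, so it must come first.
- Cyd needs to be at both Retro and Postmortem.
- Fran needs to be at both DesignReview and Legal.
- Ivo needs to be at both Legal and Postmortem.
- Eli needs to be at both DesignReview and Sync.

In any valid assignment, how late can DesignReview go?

12pm

Downstream work caps DesignReview at 12pm.
DesignReview at 12pm is achievable: Retro in 1pm, Sync in 8am, Legal in 8am, Postmortem in 9am, DesignReview in 12pm.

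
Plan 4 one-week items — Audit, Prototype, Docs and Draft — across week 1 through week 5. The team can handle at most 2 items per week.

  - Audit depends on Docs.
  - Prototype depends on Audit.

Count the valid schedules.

50

Splitting on Audit: it can be week 2 (15), week 3 (20), week 4 (15). Listing each branch's schedules as (Prototype, Docs, Draft) by week number:
Audit=week 2: (3,1,1) (3,1,2) (3,1,3) (3,1,4) (3,1,5) (4,1,1) (4,1,2) (4,1,3) (4,1,4) (4,1,5) (5,1,1) (5,1,2) (5,1,3) (5,1,4) (5,1,5) — 15.
Audit=week 3: (4,1,1) (4,1,2) (4,1,3) (4,1,4) (4,1,5) (4,2,1) (4,2,2) (4,2,3) (4,2,4) (4,2,5) (5,1,1) (5,1,2) (5,1,3) (5,1,4) (5,1,5) (5,2,1) (5,2,2) (5,2,3) (5,2,4) (5,2,5) — 20.
Audit=week 4: (5,1,1) (5,1,2) (5,1,3) (5,1,4) (5,1,5) (5,2,1) (5,2,2) (5,2,3) (5,2,4) (5,2,5) (5,3,1) (5,3,2) (5,3,3) (5,3,4) (5,3,5) — 15.
Summing: 15 + 20 + 15 = 50.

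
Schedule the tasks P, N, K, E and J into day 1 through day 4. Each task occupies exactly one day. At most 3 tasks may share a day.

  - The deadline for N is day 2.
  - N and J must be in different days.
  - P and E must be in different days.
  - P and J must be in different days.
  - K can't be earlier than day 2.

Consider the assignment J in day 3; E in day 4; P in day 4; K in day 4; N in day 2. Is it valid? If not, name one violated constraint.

P and J must be in different days — holds.
K can't be earlier than day 2 — holds.
N and J must be in different days — holds.
The deadline for N is day 2 — holds.
At most 3 tasks may share a day — holds.
P and E must be in different days — violated.

No. P and E must be in different days is not satisfied.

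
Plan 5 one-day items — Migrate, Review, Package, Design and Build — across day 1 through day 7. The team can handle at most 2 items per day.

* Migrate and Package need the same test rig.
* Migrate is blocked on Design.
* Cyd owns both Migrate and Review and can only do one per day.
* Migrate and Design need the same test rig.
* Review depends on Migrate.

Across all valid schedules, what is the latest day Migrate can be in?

day 6

Precedence pushes Migrate to at least day 2; downstream work caps Migrate at day 6.
Migrate at day 6 is achievable: Build in day 2, Package in day 1, Review in day 7, Migrate in day 6, Design in day 1.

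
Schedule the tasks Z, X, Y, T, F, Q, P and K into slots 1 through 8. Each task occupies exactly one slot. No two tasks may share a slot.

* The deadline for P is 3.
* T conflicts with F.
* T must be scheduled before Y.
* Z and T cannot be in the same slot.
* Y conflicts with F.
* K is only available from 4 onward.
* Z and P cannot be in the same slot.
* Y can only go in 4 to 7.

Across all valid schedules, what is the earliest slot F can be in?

1

F at 1 is achievable: T=3; Y=4; X=7; Q=8; F=1; P=2; K=5; Z=6.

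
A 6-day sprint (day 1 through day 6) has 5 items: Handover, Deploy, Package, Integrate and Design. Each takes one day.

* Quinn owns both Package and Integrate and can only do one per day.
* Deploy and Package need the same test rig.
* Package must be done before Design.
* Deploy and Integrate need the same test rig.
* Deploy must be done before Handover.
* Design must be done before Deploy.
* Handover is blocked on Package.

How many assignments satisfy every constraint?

60

Splitting on Handover: it can be day 4 (4), day 5 (16), day 6 (40). Listing each branch's schedules as (Deploy, Package, Integrate, Design) by day number:
Handover=day 4: (3,1,2,2) (3,1,4,2) (3,1,5,2) (3,1,6,2) — 4.
Handover=day 5: (3,1,2,2) (3,1,4,2) (3,1,5,2) (3,1,6,2) (4,1,2,2) (4,1,2,3) (4,1,3,2) (4,1,3,3) (4,1,5,2) (4,1,5,3) (4,1,6,2) (4,1,6,3) (4,2,1,3) (4,2,3,3) (4,2,5,3) (4,2,6,3) — 16.
Handover=day 6: (3,1,2,2) (3,1,4,2) (3,1,5,2) (3,1,6,2) (4,1,2,2) (4,1,2,3) (4,1,3,2) (4,1,3,3) (4,1,5,2) (4,1,5,3) (4,1,6,2) (4,1,6,3) (4,2,1,3) (4,2,3,3) (4,2,5,3) (4,2,6,3) (5,1,2,2) (5,1,2,3) (5,1,2,4) (5,1,3,2) (5,1,3,3) (5,1,3,4) (5,1,4,2) (5,1,4,3) (5,1,4,4) (5,1,6,2) (5,1,6,3) (5,1,6,4) (5,2,1,3) (5,2,1,4) (5,2,3,3) (5,2,3,4) (5,2,4,3) (5,2,4,4) (5,2,6,3) (5,2,6,4) (5,3,1,4) (5,3,2,4) (5,3,4,4) (5,3,6,4) — 40.
Summing: 4 + 16 + 40 = 60.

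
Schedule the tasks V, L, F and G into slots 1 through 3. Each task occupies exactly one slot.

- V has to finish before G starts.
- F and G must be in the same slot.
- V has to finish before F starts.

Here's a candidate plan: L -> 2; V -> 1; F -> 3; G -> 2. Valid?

V has to finish before F starts — holds.
F and G must be in the same slot — violated.
V has to finish before G starts — holds.

Invalid. F and G must be in the same slot.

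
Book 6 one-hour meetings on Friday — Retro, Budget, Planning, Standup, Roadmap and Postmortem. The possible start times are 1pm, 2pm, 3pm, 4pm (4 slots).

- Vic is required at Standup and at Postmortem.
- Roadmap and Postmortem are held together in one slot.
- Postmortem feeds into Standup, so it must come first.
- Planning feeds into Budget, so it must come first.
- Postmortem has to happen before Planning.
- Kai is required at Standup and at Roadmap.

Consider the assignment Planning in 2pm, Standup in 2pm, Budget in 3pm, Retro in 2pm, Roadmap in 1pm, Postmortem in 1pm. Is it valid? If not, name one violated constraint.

Yes, all constraints hold

Vic is required at Standup and at Postmortem — holds.
Postmortem has to happen before Planning — holds.
Planning feeds into Budget, so it must come first — holds.
Roadmap and Postmortem are held together in one slot — holds.
Kai is required at Standup and at Roadmap — holds.
Postmortem feeds into Standup, so it must come first — holds.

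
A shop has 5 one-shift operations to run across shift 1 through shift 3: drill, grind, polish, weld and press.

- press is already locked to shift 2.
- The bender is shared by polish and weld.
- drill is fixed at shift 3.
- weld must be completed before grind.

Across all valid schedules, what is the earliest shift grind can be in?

shift 2

Precedence pushes grind to at least shift 2.
grind at shift 2 is achievable: weld=shift 1; drill=shift 3; polish=shift 2; press=shift 2; grind=shift 2.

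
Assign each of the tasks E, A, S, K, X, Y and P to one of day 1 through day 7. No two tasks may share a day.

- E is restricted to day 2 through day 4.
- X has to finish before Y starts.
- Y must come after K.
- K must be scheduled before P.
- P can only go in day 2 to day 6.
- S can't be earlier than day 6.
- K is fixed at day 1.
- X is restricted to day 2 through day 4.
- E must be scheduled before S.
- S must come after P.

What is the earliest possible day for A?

A at day 2 is achievable: A -> day 2, X -> day 4, K -> day 1, E -> day 3, Y -> day 7, S -> day 6, P -> day 5.
Nothing earlier works — the capacity limit rule out every day before day 2.

day 2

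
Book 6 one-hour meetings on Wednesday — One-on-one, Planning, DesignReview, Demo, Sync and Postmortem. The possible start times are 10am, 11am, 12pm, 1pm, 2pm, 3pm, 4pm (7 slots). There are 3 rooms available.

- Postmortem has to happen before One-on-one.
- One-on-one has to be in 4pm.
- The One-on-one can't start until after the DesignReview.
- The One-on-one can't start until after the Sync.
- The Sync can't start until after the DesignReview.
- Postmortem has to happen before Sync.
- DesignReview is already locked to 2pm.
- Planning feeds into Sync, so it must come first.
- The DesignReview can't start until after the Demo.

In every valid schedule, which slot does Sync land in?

3pm

DesignReview is fixed at 2pm and must come before Sync, so Sync is at least 3pm.
One-on-one is fixed at 4pm and must come after Sync, so Sync is at most 3pm.
So Sync must be 3pm.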